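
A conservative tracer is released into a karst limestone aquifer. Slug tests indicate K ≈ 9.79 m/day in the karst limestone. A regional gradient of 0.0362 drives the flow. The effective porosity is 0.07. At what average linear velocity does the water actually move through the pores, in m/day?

5.06

Hydraulic gradient i = 0.0362.
Darcy flux q = K · i = 9.790 × 0.03620 = 0.3544 m/day.
Seepage velocity v = q / n_e = 0.3544 / 0.07 = 5.063 m/day.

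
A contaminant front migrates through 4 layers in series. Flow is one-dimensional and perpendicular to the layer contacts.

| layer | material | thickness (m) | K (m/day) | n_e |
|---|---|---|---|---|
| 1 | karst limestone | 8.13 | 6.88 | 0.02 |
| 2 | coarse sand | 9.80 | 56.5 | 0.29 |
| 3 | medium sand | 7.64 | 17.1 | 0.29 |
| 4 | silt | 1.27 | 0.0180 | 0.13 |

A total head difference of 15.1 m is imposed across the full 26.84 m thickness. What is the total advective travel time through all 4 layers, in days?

25.8

With flow normal to the layers, continuity requires the same specific discharge q through every layer.
Σ(b_i/K_i) = 8.13/6.88 + 9.80/56.5 + 7.64/17.1 + 1.27/0.0180 = 72.36 d.
q = Δh / Σ(b_i/K_i) = 15.1 / 72.36 = 0.2087 m/day.
In each layer the seepage velocity is v_i = q/n_i, so the layer transit time is t_i = b_i·n_i / q:
  layer 1 (karst limestone): t_1 = 8.13 × 0.02 / 0.2087 = 0.7792 d
  layer 2 (coarse sand): t_2 = 9.80 × 0.29 / 0.2087 = 13.62 d
  layer 3 (medium sand): t_3 = 7.64 × 0.29 / 0.2087 = 10.62 d
  layer 4 (silt): t_4 = 1.27 × 0.13 / 0.2087 = 0.7911 d
Total t = Σ t_i = 25.81 days.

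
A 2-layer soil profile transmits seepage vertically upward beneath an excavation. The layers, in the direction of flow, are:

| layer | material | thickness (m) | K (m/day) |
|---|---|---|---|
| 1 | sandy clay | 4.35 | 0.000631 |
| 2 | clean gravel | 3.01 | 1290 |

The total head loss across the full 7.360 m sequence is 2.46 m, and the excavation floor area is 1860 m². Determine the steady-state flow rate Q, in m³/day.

0.664

Flow is perpendicular to layering, so the layers act in series and the equivalent K is the thickness-weighted harmonic mean.
Total thickness L = 4.35 + 3.01 = 7.360 m.
Σ(b_i/K_i) = 4.35/0.000631 + 3.01/1290 = 6894 d.
K_eq = L / Σ(b_i/K_i) = 7.360 / 6894 = 0.001068 m/day.
Q = K_eq · A · (Δh/L) = 0.001068 × 1860 × (2.46/7.360) = 0.6637 m³/day.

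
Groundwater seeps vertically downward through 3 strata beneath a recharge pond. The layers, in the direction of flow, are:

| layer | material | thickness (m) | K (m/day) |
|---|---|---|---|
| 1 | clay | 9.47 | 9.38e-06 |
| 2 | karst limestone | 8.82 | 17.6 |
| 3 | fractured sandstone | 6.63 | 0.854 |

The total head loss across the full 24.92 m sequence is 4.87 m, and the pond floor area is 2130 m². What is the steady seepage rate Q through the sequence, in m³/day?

0.0103

Flow is perpendicular to layering, so the layers act in series and the equivalent K is the thickness-weighted harmonic mean.
Total thickness L = 9.47 + 8.82 + 6.63 = 24.92 m.
Σ(b_i/K_i) = 9.47/9.38e-06 + 8.82/17.6 + 6.63/0.854 = 1.010e+06 d.
K_eq = L / Σ(b_i/K_i) = 24.92 / 1.010e+06 = 2.468e-05 m/day.
Q = K_eq · A · (Δh/L) = 2.468e-05 × 2130 × (4.87/24.92) = 0.01027 m³/day.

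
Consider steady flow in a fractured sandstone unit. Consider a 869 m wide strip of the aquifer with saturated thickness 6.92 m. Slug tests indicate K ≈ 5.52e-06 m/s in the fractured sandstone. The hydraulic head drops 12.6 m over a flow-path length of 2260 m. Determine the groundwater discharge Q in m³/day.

16.0

Convert K: 5.52e-06 m/s × 86400 = 0.4769 m/day.
Cross-sectional area A = 869 × 6.92 = 6013 m².
Hydraulic gradient i = Δh / L = 12.6 / 2260 = 0.005575.
Darcy's law: Q = K · A · i = 0.4769 × 6013 × 0.005575 = 15.99 m³/day.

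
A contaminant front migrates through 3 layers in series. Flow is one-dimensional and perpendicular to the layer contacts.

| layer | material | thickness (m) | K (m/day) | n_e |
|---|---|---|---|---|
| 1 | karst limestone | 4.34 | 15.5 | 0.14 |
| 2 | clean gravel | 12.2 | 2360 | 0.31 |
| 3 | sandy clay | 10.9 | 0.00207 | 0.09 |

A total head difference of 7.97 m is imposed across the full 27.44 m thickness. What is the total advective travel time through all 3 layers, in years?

With flow normal to the layers, continuity requires the same specific discharge q through every layer.
Σ(b_i/K_i) = 4.34/15.5 + 12.2/2360 + 10.9/0.00207 = 5266 d.
q = Δh / Σ(b_i/K_i) = 7.97 / 5266 = 0.001513 m/day.
In each layer the seepage velocity is v_i = q/n_i, so the layer transit time is t_i = b_i·n_i / q:
  layer 1 (karst limestone): t_1 = 4.34 × 0.14 / 0.001513 = 401.5 d
  layer 2 (clean gravel): t_2 = 12.2 × 0.31 / 0.001513 = 2499 d
  layer 3 (sandy clay): t_3 = 10.9 × 0.09 / 0.001513 = 648.2 d
Total t = Σ t_i = 3548 days = 9.715 years.

9.72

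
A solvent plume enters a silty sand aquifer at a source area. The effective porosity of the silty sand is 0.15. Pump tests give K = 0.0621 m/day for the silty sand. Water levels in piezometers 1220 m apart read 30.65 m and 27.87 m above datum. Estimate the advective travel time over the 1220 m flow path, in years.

Hydraulic gradient i = (30.65 − 27.87) / 1220 = 2.78 / 1220 = 0.002279.
Darcy flux q = K · i = 0.06210 × 0.002279 = 0.0001415 m/day.
Seepage velocity v = q / n_e = 0.0001415 / 0.15 = 0.0009434 m/day.
Travel time t = L / v = 1220 / 0.0009434 = 1.293e+06 days = 3541 years.

3540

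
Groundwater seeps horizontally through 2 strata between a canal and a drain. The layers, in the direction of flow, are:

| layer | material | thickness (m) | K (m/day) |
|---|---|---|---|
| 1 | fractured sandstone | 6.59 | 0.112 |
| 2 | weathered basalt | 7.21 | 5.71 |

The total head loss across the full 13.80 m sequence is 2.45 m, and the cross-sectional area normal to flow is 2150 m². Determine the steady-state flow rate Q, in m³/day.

87.6

Flow is perpendicular to layering, so the layers act in series and the equivalent K is the thickness-weighted harmonic mean.
Total thickness L = 6.59 + 7.21 = 13.80 m.
Σ(b_i/K_i) = 6.59/0.112 + 7.21/5.71 = 60.10 d.
K_eq = L / Σ(b_i/K_i) = 13.80 / 60.10 = 0.2296 m/day.
Q = K_eq · A · (Δh/L) = 0.2296 × 2150 × (2.45/13.80) = 87.64 m³/day.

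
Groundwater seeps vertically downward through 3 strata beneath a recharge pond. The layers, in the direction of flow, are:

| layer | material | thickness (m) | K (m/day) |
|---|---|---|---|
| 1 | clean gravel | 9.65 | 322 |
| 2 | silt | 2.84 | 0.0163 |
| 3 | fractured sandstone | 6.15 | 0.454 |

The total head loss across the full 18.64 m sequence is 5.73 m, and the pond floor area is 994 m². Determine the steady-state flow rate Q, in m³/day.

Flow is perpendicular to layering, so the layers act in series and the equivalent K is the thickness-weighted harmonic mean.
Total thickness L = 9.65 + 2.84 + 6.15 = 18.64 m.
Σ(b_i/K_i) = 9.65/322 + 2.84/0.0163 + 6.15/0.454 = 187.8 d.
K_eq = L / Σ(b_i/K_i) = 18.64 / 187.8 = 0.09925 m/day.
Q = K_eq · A · (Δh/L) = 0.09925 × 994 × (5.73/18.64) = 30.33 m³/day.

30.3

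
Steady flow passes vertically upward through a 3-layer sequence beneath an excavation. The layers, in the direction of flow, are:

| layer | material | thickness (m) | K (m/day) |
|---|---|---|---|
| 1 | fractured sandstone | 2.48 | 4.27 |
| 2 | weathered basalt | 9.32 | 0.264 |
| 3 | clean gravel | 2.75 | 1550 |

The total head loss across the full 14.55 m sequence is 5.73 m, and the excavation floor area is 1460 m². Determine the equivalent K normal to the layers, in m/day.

0.405

Flow is perpendicular to layering, so the layers act in series and the equivalent K is the thickness-weighted harmonic mean.
Total thickness L = 2.48 + 9.32 + 2.75 = 14.55 m.
Σ(b_i/K_i) = 2.48/4.27 + 9.32/0.264 + 2.75/1550 = 35.89 d.
K_eq = L / Σ(b_i/K_i) = 14.55 / 35.89 = 0.4055 m/day.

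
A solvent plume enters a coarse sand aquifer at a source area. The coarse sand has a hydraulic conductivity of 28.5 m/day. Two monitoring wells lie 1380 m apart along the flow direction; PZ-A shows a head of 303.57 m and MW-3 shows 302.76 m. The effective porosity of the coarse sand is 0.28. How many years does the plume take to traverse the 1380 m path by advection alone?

Hydraulic gradient i = (303.57 − 302.76) / 1380 = 0.81 / 1380 = 0.0005870.
Darcy flux q = K · i = 28.50 × 0.0005870 = 0.01673 m/day.
Seepage velocity v = q / n_e = 0.01673 / 0.28 = 0.05974 m/day.
Travel time t = L / v = 1380 / 0.05974 = 23099 days = 63.24 years.

63.2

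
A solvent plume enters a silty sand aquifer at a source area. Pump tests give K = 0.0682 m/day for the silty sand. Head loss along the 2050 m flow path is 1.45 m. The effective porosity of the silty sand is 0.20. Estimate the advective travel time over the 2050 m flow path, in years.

Hydraulic gradient i = Δh / L = 1.45 / 2050 = 0.0007073.
Darcy flux q = K · i = 0.06820 × 0.0007073 = 4.824e-05 m/day.
Seepage velocity v = q / n_e = 4.824e-05 / 0.20 = 0.0002412 m/day.
Travel time t = L / v = 2050 / 0.0002412 = 8.499e+06 days = 23270 years.

23300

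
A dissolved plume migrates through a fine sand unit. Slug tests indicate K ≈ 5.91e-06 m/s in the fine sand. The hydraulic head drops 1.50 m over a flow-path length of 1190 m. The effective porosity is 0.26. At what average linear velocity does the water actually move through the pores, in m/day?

Convert K: 5.91e-06 m/s × 86400 = 0.5106 m/day.
Hydraulic gradient i = Δh / L = 1.50 / 1190 = 0.001261.
Darcy flux q = K · i = 0.5106 × 0.001261 = 0.0006436 m/day.
Seepage velocity v = q / n_e = 0.0006436 / 0.26 = 0.002476 m/day.

0.00248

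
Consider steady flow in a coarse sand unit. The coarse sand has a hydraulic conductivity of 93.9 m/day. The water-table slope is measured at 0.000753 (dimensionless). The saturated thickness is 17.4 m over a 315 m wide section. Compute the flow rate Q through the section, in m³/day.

Cross-sectional area A = 315 × 17.4 = 5481 m².
Hydraulic gradient i = 0.000753.
Darcy's law: Q = K · A · i = 93.90 × 5481 × 0.0007530 = 387.5 m³/day.

388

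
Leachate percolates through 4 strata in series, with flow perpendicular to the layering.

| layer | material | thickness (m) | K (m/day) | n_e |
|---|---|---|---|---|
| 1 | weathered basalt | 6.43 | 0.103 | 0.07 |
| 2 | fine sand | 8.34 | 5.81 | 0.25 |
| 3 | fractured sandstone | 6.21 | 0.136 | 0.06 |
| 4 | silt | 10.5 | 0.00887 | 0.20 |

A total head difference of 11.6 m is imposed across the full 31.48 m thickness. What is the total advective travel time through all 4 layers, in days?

With flow normal to the layers, continuity requires the same specific discharge q through every layer.
Σ(b_i/K_i) = 6.43/0.103 + 8.34/5.81 + 6.21/0.136 + 10.5/0.00887 = 1293 d.
q = Δh / Σ(b_i/K_i) = 11.6 / 1293 = 0.008969 m/day.
In each layer the seepage velocity is v_i = q/n_i, so the layer transit time is t_i = b_i·n_i / q:
  layer 1 (weathered basalt): t_1 = 6.43 × 0.07 / 0.008969 = 50.18 d
  layer 2 (fine sand): t_2 = 8.34 × 0.25 / 0.008969 = 232.5 d
  layer 3 (fractured sandstone): t_3 = 6.21 × 0.06 / 0.008969 = 41.54 d
  layer 4 (silt): t_4 = 10.5 × 0.20 / 0.008969 = 234.1 d
Total t = Σ t_i = 558.3 days.

558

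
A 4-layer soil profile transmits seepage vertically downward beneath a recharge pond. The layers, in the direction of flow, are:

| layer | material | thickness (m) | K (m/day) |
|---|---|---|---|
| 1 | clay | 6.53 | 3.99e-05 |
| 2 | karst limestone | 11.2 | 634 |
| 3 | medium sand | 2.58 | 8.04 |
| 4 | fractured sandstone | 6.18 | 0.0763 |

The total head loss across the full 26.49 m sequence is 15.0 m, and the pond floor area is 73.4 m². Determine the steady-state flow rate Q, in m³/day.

Flow is perpendicular to layering, so the layers act in series and the equivalent K is the thickness-weighted harmonic mean.
Total thickness L = 6.53 + 11.2 + 2.58 + 6.18 = 26.49 m.
Σ(b_i/K_i) = 6.53/3.99e-05 + 11.2/634 + 2.58/8.04 + 6.18/0.0763 = 1.637e+05 d.
K_eq = L / Σ(b_i/K_i) = 26.49 / 1.637e+05 = 0.0001618 m/day.
Q = K_eq · A · (Δh/L) = 0.0001618 × 73.4 × (15.0/26.49) = 0.006724 m³/day.

0.00672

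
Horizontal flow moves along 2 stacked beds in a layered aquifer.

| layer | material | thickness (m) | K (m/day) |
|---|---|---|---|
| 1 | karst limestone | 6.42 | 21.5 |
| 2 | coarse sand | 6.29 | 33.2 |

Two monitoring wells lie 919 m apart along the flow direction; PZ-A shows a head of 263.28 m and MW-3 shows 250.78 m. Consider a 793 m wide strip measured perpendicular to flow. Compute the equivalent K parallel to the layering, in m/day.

Flow is parallel to layering, so each bed carries its own Darcy discharge and the transmissivities add.
Σ(K_i·b_i) = 21.5×6.42 + 33.2×6.29 = 346.9 m²/day.
Total thickness b = 12.71 m, so K_eq = Σ(K_i·b_i)/b = 27.29 m/day.

27.3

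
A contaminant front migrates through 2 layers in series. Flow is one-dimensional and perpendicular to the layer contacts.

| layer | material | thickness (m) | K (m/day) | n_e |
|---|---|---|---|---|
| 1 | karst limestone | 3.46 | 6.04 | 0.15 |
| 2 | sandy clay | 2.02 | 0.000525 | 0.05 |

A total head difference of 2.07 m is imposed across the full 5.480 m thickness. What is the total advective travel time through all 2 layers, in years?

3.16

With flow normal to the layers, continuity requires the same specific discharge q through every layer.
Σ(b_i/K_i) = 3.46/6.04 + 2.02/0.000525 = 3848 d.
q = Δh / Σ(b_i/K_i) = 2.07 / 3848 = 0.0005379 m/day.
In each layer the seepage velocity is v_i = q/n_i, so the layer transit time is t_i = b_i·n_i / q:
  layer 1 (karst limestone): t_1 = 3.46 × 0.15 / 0.0005379 = 964.8 d
  layer 2 (sandy clay): t_2 = 2.02 × 0.05 / 0.0005379 = 187.8 d
Total t = Σ t_i = 1153 days = 3.156 years.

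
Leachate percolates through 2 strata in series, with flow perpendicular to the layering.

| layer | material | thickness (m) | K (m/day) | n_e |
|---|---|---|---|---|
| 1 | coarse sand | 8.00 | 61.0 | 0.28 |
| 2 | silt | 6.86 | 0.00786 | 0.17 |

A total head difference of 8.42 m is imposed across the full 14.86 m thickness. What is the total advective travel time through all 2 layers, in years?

With flow normal to the layers, continuity requires the same specific discharge q through every layer.
Σ(b_i/K_i) = 8.00/61.0 + 6.86/0.00786 = 872.9 d.
q = Δh / Σ(b_i/K_i) = 8.42 / 872.9 = 0.009646 m/day.
In each layer the seepage velocity is v_i = q/n_i, so the layer transit time is t_i = b_i·n_i / q:
  layer 1 (coarse sand): t_1 = 8.00 × 0.28 / 0.009646 = 232.2 d
  layer 2 (silt): t_2 = 6.86 × 0.17 / 0.009646 = 120.9 d
Total t = Σ t_i = 353.1 days = 0.9668 years.

0.967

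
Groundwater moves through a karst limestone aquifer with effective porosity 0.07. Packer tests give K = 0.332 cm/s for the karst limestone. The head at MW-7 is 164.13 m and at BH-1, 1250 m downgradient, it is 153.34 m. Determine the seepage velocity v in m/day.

Convert K: 0.332 cm/s × 864 = 286.8 m/day.
Hydraulic gradient i = (164.13 − 153.34) / 1250 = 10.79 / 1250 = 0.008632.
Darcy flux q = K · i = 286.8 × 0.008632 = 2.476 m/day.
Seepage velocity v = q / n_e = 2.476 / 0.07 = 35.37 m/day.

35.4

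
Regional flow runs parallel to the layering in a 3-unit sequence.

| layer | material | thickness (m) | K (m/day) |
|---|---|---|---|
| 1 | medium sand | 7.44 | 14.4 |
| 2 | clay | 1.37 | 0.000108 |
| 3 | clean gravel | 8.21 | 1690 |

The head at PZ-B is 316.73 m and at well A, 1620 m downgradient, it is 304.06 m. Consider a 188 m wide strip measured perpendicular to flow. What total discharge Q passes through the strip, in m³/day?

20600

Flow is parallel to layering, so each bed carries its own Darcy discharge and the transmissivities add.
Σ(K_i·b_i) = 14.4×7.44 + 0.000108×1.37 + 1690×8.21 = 13982 m²/day.
Hydraulic gradient i = (316.73 − 304.06) / 1620 = 12.67 / 1620 = 0.007821.
Q = Σ(K_i·b_i) · W · i = 13982 × 188 × 0.007821 = 20558 m³/day.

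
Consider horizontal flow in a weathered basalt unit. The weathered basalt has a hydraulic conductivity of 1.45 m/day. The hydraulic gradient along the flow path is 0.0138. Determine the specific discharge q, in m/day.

0.0200

Hydraulic gradient i = 0.0138.
Specific discharge q = K · i = 1.450 × 0.01380 = 0.02001 m/day.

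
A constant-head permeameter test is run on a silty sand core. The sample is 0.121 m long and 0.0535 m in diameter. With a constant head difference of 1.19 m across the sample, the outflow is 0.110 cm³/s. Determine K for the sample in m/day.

Cross-sectional area A = π·(d/2)² = π × (0.0535/2)² = 0.002248 m².
Convert discharge: 0.110 cm³/s = 1.100e-07 m³/s.
Darcy's law rearranged: K = Q·L / (A·Δh) = 1.100e-07 × 0.121 / (0.002248 × 1.19) = 4.975e-06 m/s = 0.4299 m/day.

0.430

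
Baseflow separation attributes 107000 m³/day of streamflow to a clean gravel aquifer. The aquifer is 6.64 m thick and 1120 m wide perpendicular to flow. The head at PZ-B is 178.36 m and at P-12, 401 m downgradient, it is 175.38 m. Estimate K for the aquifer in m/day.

Cross-sectional area A = 1120 × 6.64 = 7437 m².
Hydraulic gradient i = (178.36 − 175.38) / 401 = 2.98 / 401 = 0.007431.
From Q = K·A·i, K = Q / (A·i) = 107000 / (7437 × 0.007431) = 1936 m/day.

1940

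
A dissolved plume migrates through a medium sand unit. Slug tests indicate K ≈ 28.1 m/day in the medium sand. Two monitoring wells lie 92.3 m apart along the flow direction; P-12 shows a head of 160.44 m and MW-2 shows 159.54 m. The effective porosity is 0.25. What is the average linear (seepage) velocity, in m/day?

1.10

Hydraulic gradient i = (160.44 − 159.54) / 92.3 = 0.9 / 92.3 = 0.009751.
Darcy flux q = K · i = 28.10 × 0.009751 = 0.2740 m/day.
Seepage velocity v = q / n_e = 0.2740 / 0.25 = 1.096 m/day.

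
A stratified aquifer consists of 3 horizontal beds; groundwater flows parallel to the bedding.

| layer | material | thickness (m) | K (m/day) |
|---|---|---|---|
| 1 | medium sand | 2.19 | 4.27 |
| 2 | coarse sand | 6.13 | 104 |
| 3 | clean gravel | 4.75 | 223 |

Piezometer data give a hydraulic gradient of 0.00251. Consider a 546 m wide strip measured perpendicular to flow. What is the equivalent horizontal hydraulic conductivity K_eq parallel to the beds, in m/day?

Flow is parallel to layering, so each bed carries its own Darcy discharge and the transmissivities add.
Σ(K_i·b_i) = 4.27×2.19 + 104×6.13 + 223×4.75 = 1706 m²/day.
Total thickness b = 13.07 m, so K_eq = Σ(K_i·b_i)/b = 130.5 m/day.

131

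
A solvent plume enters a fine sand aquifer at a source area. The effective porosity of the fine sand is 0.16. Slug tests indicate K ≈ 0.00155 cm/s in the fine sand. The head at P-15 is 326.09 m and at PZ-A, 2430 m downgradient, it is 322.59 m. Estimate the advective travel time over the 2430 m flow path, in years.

Convert K: 0.00155 cm/s × 864 = 1.339 m/day.
Hydraulic gradient i = (326.09 − 322.59) / 2430 = 3.5 / 2430 = 0.001440.
Darcy flux q = K · i = 1.339 × 0.001440 = 0.001929 m/day.
Seepage velocity v = q / n_e = 0.001929 / 0.16 = 0.01206 m/day.
Travel time t = L / v = 2430 / 0.01206 = 2.016e+05 days = 551.9 years.

552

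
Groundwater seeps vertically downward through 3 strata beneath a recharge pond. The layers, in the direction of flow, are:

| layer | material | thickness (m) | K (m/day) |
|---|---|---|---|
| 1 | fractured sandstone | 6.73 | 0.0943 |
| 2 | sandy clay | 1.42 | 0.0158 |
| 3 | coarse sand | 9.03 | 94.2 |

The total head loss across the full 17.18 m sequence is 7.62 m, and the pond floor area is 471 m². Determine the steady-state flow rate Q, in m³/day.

Flow is perpendicular to layering, so the layers act in series and the equivalent K is the thickness-weighted harmonic mean.
Total thickness L = 6.73 + 1.42 + 9.03 = 17.18 m.
Σ(b_i/K_i) = 6.73/0.0943 + 1.42/0.0158 + 9.03/94.2 = 161.3 d.
K_eq = L / Σ(b_i/K_i) = 17.18 / 161.3 = 0.1065 m/day.
Q = K_eq · A · (Δh/L) = 0.1065 × 471 × (7.62/17.18) = 22.25 m³/day.

22.2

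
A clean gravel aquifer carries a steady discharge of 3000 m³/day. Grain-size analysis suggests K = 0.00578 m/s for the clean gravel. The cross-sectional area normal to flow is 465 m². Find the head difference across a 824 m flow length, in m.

Convert K: 0.00578 m/s × 86400 = 499.4 m/day.
From Q = K·A·i, i = Q / (K·A) = 3000 / (499.4 × 465.0) = 0.01292.
Head loss Δh = i · L = 0.01292 × 824 = 10.65 m.

10.6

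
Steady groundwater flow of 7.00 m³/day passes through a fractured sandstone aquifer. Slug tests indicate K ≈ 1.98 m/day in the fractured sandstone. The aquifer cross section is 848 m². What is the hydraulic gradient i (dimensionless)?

0.00417

From Q = K·A·i, i = Q / (K·A) = 7.00 / (1.980 × 848.0) = 0.004169.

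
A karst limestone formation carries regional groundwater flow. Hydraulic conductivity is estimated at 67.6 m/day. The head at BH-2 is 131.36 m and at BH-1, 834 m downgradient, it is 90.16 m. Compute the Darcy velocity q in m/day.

3.34

Hydraulic gradient i = (131.36 − 90.16) / 834 = 41.2 / 834 = 0.04940.
Specific discharge q = K · i = 67.60 × 0.04940 = 3.339 m/day.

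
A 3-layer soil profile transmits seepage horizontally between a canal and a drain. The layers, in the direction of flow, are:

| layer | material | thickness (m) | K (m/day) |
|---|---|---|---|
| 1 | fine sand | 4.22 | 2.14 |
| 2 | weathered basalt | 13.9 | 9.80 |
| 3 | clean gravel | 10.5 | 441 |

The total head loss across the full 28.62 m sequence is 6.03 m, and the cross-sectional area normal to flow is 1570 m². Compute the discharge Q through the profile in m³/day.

Flow is perpendicular to layering, so the layers act in series and the equivalent K is the thickness-weighted harmonic mean.
Total thickness L = 4.22 + 13.9 + 10.5 = 28.62 m.
Σ(b_i/K_i) = 4.22/2.14 + 13.9/9.80 + 10.5/441 = 3.414 d.
K_eq = L / Σ(b_i/K_i) = 28.62 / 3.414 = 8.383 m/day.
Q = K_eq · A · (Δh/L) = 8.383 × 1570 × (6.03/28.62) = 2773 m³/day.

2770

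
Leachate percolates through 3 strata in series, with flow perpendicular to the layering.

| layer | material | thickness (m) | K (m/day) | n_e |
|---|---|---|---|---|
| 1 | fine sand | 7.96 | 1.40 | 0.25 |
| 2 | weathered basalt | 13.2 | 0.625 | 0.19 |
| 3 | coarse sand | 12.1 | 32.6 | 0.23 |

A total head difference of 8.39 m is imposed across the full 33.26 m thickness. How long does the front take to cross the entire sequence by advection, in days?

23.6

With flow normal to the layers, continuity requires the same specific discharge q through every layer.
Σ(b_i/K_i) = 7.96/1.40 + 13.2/0.625 + 12.1/32.6 = 27.18 d.
q = Δh / Σ(b_i/K_i) = 8.39 / 27.18 = 0.3087 m/day.
In each layer the seepage velocity is v_i = q/n_i, so the layer transit time is t_i = b_i·n_i / q:
  layer 1 (fine sand): t_1 = 7.96 × 0.25 / 0.3087 = 6.446 d
  layer 2 (weathered basalt): t_2 = 13.2 × 0.19 / 0.3087 = 8.124 d
  layer 3 (coarse sand): t_3 = 12.1 × 0.23 / 0.3087 = 9.015 d
Total t = Σ t_i = 23.58 days.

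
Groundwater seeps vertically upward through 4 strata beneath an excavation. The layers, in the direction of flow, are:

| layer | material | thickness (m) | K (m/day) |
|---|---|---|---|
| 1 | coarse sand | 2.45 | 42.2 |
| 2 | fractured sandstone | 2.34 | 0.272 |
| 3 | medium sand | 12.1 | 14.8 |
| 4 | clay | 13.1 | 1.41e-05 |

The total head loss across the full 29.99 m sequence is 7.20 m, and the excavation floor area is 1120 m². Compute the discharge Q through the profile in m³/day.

Flow is perpendicular to layering, so the layers act in series and the equivalent K is the thickness-weighted harmonic mean.
Total thickness L = 2.45 + 2.34 + 12.1 + 13.1 = 29.99 m.
Σ(b_i/K_i) = 2.45/42.2 + 2.34/0.272 + 12.1/14.8 + 13.1/1.41e-05 = 9.291e+05 d.
K_eq = L / Σ(b_i/K_i) = 29.99 / 9.291e+05 = 3.228e-05 m/day.
Q = K_eq · A · (Δh/L) = 3.228e-05 × 1120 × (7.20/29.99) = 0.008679 m³/day.

0.00868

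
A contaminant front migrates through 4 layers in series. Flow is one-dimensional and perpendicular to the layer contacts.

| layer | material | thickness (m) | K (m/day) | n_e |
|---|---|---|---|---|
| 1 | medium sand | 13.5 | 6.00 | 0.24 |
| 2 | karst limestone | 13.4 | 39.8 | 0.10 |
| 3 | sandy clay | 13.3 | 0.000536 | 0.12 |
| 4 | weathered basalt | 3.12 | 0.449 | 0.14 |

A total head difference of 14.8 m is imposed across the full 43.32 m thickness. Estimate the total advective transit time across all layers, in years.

30.4

With flow normal to the layers, continuity requires the same specific discharge q through every layer.
Σ(b_i/K_i) = 13.5/6.00 + 13.4/39.8 + 13.3/0.000536 + 3.12/0.449 = 24823 d.
q = Δh / Σ(b_i/K_i) = 14.8 / 24823 = 0.0005962 m/day.
In each layer the seepage velocity is v_i = q/n_i, so the layer transit time is t_i = b_i·n_i / q:
  layer 1 (medium sand): t_1 = 13.5 × 0.24 / 0.0005962 = 5434 d
  layer 2 (karst limestone): t_2 = 13.4 × 0.10 / 0.0005962 = 2247 d
  layer 3 (sandy clay): t_3 = 13.3 × 0.12 / 0.0005962 = 2677 d
  layer 4 (weathered basalt): t_4 = 3.12 × 0.14 / 0.0005962 = 732.6 d
Total t = Σ t_i = 11091 days = 30.37 years.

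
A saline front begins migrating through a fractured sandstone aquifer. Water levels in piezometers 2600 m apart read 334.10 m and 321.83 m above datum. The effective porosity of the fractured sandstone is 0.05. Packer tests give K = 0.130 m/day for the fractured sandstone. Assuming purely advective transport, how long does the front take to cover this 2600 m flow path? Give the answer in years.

Hydraulic gradient i = (334.10 − 321.83) / 2600 = 12.27 / 2600 = 0.004719.
Darcy flux q = K · i = 0.1300 × 0.004719 = 0.0006135 m/day.
Seepage velocity v = q / n_e = 0.0006135 / 0.05 = 0.01227 m/day.
Travel time t = L / v = 2600 / 0.01227 = 2.119e+05 days = 580.1 years.

580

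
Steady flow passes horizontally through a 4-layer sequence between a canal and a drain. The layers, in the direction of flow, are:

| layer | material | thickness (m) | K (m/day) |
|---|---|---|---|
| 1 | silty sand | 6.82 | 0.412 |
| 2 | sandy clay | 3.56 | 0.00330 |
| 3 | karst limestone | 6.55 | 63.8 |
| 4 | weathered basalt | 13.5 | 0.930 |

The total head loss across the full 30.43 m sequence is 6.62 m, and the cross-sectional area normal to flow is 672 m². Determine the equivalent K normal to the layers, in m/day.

0.0274

Flow is perpendicular to layering, so the layers act in series and the equivalent K is the thickness-weighted harmonic mean.
Total thickness L = 6.82 + 3.56 + 6.55 + 13.5 = 30.43 m.
Σ(b_i/K_i) = 6.82/0.412 + 3.56/0.00330 + 6.55/63.8 + 13.5/0.930 = 1110 d.
K_eq = L / Σ(b_i/K_i) = 30.43 / 1110 = 0.02742 m/day.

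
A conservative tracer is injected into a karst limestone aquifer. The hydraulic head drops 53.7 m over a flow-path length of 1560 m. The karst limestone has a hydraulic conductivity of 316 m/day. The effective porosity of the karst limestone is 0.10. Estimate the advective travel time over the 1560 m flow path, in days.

Hydraulic gradient i = Δh / L = 53.7 / 1560 = 0.03442.
Darcy flux q = K · i = 316.0 × 0.03442 = 10.88 m/day.
Seepage velocity v = q / n_e = 10.88 / 0.10 = 108.8 m/day.
Travel time t = L / v = 1560 / 108.8 = 14.34 days.

14.3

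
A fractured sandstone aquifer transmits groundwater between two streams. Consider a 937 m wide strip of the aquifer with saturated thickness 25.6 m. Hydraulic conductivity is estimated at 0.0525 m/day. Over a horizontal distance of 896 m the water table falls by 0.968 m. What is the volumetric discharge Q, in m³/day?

1.36

Cross-sectional area A = 937 × 25.6 = 23987 m².
Hydraulic gradient i = Δh / L = 0.968 / 896 = 0.001080.
Darcy's law: Q = K · A · i = 0.05250 × 23987 × 0.001080 = 1.361 m³/day.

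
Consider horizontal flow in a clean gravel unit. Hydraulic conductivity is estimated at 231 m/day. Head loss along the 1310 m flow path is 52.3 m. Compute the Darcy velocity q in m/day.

9.22

Hydraulic gradient i = Δh / L = 52.3 / 1310 = 0.03992.
Specific discharge q = K · i = 231.0 × 0.03992 = 9.222 m/day.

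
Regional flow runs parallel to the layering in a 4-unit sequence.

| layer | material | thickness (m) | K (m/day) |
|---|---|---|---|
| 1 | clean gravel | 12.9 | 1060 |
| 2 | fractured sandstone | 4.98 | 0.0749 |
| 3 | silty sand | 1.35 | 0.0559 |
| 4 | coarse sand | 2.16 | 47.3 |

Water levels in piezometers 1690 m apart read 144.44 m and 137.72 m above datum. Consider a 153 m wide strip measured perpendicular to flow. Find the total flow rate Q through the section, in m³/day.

Flow is parallel to layering, so each bed carries its own Darcy discharge and the transmissivities add.
Σ(K_i·b_i) = 1060×12.9 + 0.0749×4.98 + 0.0559×1.35 + 47.3×2.16 = 13777 m²/day.
Hydraulic gradient i = (144.44 − 137.72) / 1690 = 6.72 / 1690 = 0.003976.
Q = Σ(K_i·b_i) · W · i = 13777 × 153 × 0.003976 = 8381 m³/day.

8380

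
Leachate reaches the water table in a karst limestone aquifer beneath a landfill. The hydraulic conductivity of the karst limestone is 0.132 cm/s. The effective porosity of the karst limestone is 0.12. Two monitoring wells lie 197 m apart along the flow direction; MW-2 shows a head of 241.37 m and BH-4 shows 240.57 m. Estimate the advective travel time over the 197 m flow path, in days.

51.0

Convert K: 0.132 cm/s × 864 = 114.0 m/day.
Hydraulic gradient i = (241.37 − 240.57) / 197 = 0.8 / 197 = 0.004061.
Darcy flux q = K · i = 114.0 × 0.004061 = 0.4631 m/day.
Seepage velocity v = q / n_e = 0.4631 / 0.12 = 3.859 m/day.
Travel time t = L / v = 197 / 3.859 = 51.04 days.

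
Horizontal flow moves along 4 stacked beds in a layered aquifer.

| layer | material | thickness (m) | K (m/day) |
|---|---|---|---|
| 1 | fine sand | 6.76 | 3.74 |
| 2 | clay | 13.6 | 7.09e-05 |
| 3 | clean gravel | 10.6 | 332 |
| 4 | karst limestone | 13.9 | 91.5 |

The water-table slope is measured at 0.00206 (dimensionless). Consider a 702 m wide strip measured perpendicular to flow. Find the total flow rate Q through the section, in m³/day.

6960

Flow is parallel to layering, so each bed carries its own Darcy discharge and the transmissivities add.
Σ(K_i·b_i) = 3.74×6.76 + 7.09e-05×13.6 + 332×10.6 + 91.5×13.9 = 4816 m²/day.
Hydraulic gradient i = 0.00206.
Q = Σ(K_i·b_i) · W · i = 4816 × 702 × 0.002060 = 6965 m³/day.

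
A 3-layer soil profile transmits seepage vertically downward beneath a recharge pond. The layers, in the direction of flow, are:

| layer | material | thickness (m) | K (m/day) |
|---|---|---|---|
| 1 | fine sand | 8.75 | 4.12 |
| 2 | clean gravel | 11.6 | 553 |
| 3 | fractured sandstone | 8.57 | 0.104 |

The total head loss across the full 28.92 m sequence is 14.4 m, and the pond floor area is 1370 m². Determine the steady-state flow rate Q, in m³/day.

233

Flow is perpendicular to layering, so the layers act in series and the equivalent K is the thickness-weighted harmonic mean.
Total thickness L = 8.75 + 11.6 + 8.57 = 28.92 m.
Σ(b_i/K_i) = 8.75/4.12 + 11.6/553 + 8.57/0.104 = 84.55 d.
K_eq = L / Σ(b_i/K_i) = 28.92 / 84.55 = 0.3421 m/day.
Q = K_eq · A · (Δh/L) = 0.3421 × 1370 × (14.4/28.92) = 233.3 m³/day.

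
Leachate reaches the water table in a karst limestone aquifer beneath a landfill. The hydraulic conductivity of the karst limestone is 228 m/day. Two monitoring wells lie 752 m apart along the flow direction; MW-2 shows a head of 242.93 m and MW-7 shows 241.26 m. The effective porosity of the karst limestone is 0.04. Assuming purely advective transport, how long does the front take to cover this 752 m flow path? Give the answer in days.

59.4

Hydraulic gradient i = (242.93 − 241.26) / 752 = 1.67 / 752 = 0.002221.
Darcy flux q = K · i = 228.0 × 0.002221 = 0.5063 m/day.
Seepage velocity v = q / n_e = 0.5063 / 0.04 = 12.66 m/day.
Travel time t = L / v = 752 / 12.66 = 59.41 days.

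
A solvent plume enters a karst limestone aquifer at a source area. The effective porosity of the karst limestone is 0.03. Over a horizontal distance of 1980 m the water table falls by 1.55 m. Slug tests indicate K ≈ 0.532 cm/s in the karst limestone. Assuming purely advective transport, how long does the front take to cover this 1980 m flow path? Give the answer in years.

0.452

Convert K: 0.532 cm/s × 864 = 459.6 m/day.
Hydraulic gradient i = Δh / L = 1.55 / 1980 = 0.0007828.
Darcy flux q = K · i = 459.6 × 0.0007828 = 0.3598 m/day.
Seepage velocity v = q / n_e = 0.3598 / 0.03 = 11.99 m/day.
Travel time t = L / v = 1980 / 11.99 = 165.1 days = 0.4520 years.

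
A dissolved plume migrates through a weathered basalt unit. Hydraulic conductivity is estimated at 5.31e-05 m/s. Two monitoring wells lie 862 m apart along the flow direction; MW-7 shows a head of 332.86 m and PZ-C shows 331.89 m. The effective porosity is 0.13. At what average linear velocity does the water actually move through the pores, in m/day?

Convert K: 5.31e-05 m/s × 86400 = 4.588 m/day.
Hydraulic gradient i = (332.86 − 331.89) / 862 = 0.97 / 862 = 0.001125.
Darcy flux q = K · i = 4.588 × 0.001125 = 0.005163 m/day.
Seepage velocity v = q / n_e = 0.005163 / 0.13 = 0.03971 m/day.

0.0397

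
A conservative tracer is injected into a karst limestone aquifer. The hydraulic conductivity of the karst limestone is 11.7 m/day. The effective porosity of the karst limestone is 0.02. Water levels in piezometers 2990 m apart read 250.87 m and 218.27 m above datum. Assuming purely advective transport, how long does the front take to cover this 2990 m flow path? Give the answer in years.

Hydraulic gradient i = (250.87 − 218.27) / 2990 = 32.6 / 2990 = 0.01090.
Darcy flux q = K · i = 11.70 × 0.01090 = 0.1276 m/day.
Seepage velocity v = q / n_e = 0.1276 / 0.02 = 6.378 m/day.
Travel time t = L / v = 2990 / 6.378 = 468.8 days = 1.283 years.

1.28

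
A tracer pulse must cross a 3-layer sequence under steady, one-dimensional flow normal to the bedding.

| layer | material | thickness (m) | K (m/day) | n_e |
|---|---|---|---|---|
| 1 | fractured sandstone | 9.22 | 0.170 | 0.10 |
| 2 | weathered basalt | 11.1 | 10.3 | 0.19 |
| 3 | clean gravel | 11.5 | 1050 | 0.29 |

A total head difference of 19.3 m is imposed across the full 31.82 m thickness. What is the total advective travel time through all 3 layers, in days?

With flow normal to the layers, continuity requires the same specific discharge q through every layer.
Σ(b_i/K_i) = 9.22/0.170 + 11.1/10.3 + 11.5/1050 = 55.32 d.
q = Δh / Σ(b_i/K_i) = 19.3 / 55.32 = 0.3489 m/day.
In each layer the seepage velocity is v_i = q/n_i, so the layer transit time is t_i = b_i·n_i / q:
  layer 1 (fractured sandstone): t_1 = 9.22 × 0.10 / 0.3489 = 2.643 d
  layer 2 (weathered basalt): t_2 = 11.1 × 0.19 / 0.3489 = 6.045 d
  layer 3 (clean gravel): t_3 = 11.5 × 0.29 / 0.3489 = 9.560 d
Total t = Σ t_i = 18.25 days.

18.2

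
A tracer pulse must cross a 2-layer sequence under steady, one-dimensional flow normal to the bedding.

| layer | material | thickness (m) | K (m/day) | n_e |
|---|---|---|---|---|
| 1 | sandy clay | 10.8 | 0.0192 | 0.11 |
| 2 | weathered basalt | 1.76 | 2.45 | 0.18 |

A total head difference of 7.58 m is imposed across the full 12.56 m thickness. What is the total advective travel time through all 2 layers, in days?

112

With flow normal to the layers, continuity requires the same specific discharge q through every layer.
Σ(b_i/K_i) = 10.8/0.0192 + 1.76/2.45 = 563.2 d.
q = Δh / Σ(b_i/K_i) = 7.58 / 563.2 = 0.01346 m/day.
In each layer the seepage velocity is v_i = q/n_i, so the layer transit time is t_i = b_i·n_i / q:
  layer 1 (sandy clay): t_1 = 10.8 × 0.11 / 0.01346 = 88.27 d
  layer 2 (weathered basalt): t_2 = 1.76 × 0.18 / 0.01346 = 23.54 d
Total t = Σ t_i = 111.8 days.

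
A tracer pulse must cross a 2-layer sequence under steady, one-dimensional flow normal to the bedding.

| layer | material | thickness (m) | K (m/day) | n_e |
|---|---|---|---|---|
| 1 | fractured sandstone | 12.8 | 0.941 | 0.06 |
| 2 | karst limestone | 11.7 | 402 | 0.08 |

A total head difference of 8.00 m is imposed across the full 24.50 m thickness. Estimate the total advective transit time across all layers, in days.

With flow normal to the layers, continuity requires the same specific discharge q through every layer.
Σ(b_i/K_i) = 12.8/0.941 + 11.7/402 = 13.63 d.
q = Δh / Σ(b_i/K_i) = 8.00 / 13.63 = 0.5869 m/day.
In each layer the seepage velocity is v_i = q/n_i, so the layer transit time is t_i = b_i·n_i / q:
  layer 1 (fractured sandstone): t_1 = 12.8 × 0.06 / 0.5869 = 1.309 d
  layer 2 (karst limestone): t_2 = 11.7 × 0.08 / 0.5869 = 1.595 d
Total t = Σ t_i = 2.904 days.

2.90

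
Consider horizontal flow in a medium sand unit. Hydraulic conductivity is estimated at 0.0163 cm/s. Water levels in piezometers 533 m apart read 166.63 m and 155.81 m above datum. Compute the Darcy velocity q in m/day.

0.286

Convert K: 0.0163 cm/s × 864 = 14.08 m/day.
Hydraulic gradient i = (166.63 − 155.81) / 533 = 10.82 / 533 = 0.02030.
Specific discharge q = K · i = 14.08 × 0.02030 = 0.2859 m/day.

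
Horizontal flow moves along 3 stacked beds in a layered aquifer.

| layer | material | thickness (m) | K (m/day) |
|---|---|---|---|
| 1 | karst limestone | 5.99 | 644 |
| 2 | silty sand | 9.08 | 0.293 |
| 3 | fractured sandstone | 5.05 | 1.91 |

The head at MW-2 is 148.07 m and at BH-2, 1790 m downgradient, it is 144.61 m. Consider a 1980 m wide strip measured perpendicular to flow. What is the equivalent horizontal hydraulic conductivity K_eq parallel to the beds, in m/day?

192

Flow is parallel to layering, so each bed carries its own Darcy discharge and the transmissivities add.
Σ(K_i·b_i) = 644×5.99 + 0.293×9.08 + 1.91×5.05 = 3870 m²/day.
Total thickness b = 20.12 m, so K_eq = Σ(K_i·b_i)/b = 192.3 m/day.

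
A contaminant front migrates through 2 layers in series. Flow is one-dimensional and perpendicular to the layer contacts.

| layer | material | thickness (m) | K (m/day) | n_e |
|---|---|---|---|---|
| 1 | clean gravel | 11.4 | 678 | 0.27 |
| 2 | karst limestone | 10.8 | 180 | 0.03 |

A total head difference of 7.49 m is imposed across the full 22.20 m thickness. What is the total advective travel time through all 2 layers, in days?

0.0349

With flow normal to the layers, continuity requires the same specific discharge q through every layer.
Σ(b_i/K_i) = 11.4/678 + 10.8/180 = 0.07681 d.
q = Δh / Σ(b_i/K_i) = 7.49 / 0.07681 = 97.51 m/day.
In each layer the seepage velocity is v_i = q/n_i, so the layer transit time is t_i = b_i·n_i / q:
  layer 1 (clean gravel): t_1 = 11.4 × 0.27 / 97.51 = 0.03157 d
  layer 2 (karst limestone): t_2 = 10.8 × 0.03 / 97.51 = 0.003323 d
Total t = Σ t_i = 0.03489 days.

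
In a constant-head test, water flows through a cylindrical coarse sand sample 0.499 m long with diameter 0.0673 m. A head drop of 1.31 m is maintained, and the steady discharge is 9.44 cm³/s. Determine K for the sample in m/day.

Cross-sectional area A = π·(d/2)² = π × (0.0673/2)² = 0.003557 m².
Convert discharge: 9.44 cm³/s = 9.440e-06 m³/s.
Darcy's law rearranged: K = Q·L / (A·Δh) = 9.440e-06 × 0.499 / (0.003557 × 1.31) = 0.001011 m/s = 87.34 m/day.

87.3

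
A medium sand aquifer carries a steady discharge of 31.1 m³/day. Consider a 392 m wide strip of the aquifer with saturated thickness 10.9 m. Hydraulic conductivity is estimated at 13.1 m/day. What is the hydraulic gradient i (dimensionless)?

Cross-sectional area A = 392 × 10.9 = 4273 m².
From Q = K·A·i, i = Q / (K·A) = 31.1 / (13.10 × 4273) = 0.0005556.

0.000556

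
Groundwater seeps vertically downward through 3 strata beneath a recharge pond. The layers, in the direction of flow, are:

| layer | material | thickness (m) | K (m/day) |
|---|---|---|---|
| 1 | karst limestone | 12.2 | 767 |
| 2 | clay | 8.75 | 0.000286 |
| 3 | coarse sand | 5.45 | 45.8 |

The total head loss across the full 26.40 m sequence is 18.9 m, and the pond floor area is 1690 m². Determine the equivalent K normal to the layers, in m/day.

Flow is perpendicular to layering, so the layers act in series and the equivalent K is the thickness-weighted harmonic mean.
Total thickness L = 12.2 + 8.75 + 5.45 = 26.40 m.
Σ(b_i/K_i) = 12.2/767 + 8.75/0.000286 + 5.45/45.8 = 30595 d.
K_eq = L / Σ(b_i/K_i) = 26.40 / 30595 = 0.0008629 m/day.

0.000863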